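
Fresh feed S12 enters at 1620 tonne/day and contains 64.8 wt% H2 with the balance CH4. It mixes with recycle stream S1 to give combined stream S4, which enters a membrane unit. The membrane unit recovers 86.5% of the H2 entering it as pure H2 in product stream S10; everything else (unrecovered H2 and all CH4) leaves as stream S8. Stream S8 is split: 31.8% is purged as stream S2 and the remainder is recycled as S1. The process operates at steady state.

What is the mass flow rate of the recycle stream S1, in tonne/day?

1329 tonne/day

CH4 enters only via S12 and leaves only via the purge: 1620×0.352 = 0.318×(CH4 in S8), and the membrane unit passes all CH4, so CH4 in S4 = CH4 in S8 = 1793.2 tonne/day.
H2 in S4: m_A = 1620×0.648 + (1−0.318)·(1−0.865)·m_A, so m_A = 1049.8/0.9079 = 1156.2 tonne/day.
S8 = (1−0.865)×1156.2 + 1793.2 = 1949.3 tonne/day.
Recycle S1 = (1−0.318)×1949.3 = 1329.4 tonne/day.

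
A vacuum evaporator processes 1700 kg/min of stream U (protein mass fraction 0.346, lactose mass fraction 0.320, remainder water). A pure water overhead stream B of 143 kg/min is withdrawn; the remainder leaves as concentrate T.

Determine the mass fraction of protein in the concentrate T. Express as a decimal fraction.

protein is not removed: 1700×0.346 = 588.2 kg/min of protein enters T.
Concentrate = 1700 − 143 = 1557 kg/min.
Mass fraction = 588.2/1557 = 0.378.

0.378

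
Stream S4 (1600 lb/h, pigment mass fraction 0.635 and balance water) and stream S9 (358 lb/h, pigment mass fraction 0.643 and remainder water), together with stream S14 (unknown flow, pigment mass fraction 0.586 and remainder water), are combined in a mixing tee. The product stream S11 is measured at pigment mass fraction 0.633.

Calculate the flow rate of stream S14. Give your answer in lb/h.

144.3 lb/h

Let S14 be the unknown flow. Total out = 1958 + S14.
pigment balance: 1246.2 + 0.586·S14 = 0.633·(1958 + S14)
(0.586 − 0.633)·S14 = 0.633×1958 − 1246.2 = -6.78
S14 = -6.78 / -0.047 = 144.26 lb/h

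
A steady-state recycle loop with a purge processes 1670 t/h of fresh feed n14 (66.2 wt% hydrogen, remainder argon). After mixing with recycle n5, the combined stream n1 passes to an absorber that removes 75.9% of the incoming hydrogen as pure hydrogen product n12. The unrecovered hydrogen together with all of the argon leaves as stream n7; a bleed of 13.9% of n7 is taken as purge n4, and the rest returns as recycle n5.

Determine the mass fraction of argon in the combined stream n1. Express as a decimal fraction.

0.744

argon enters only via n14 and leaves only via the purge: 1670×0.338 = 0.139×(argon in n7), and the absorber passes all argon, so argon in n1 = argon in n7 = 4060.9 t/h.
hydrogen in n1: m_A = 1670×0.662 + (1−0.139)·(1−0.759)·m_A, so m_A = 1105.5/0.7925 = 1395 t/h.
n1 = 1395 + 4060.9 = 5455.9 t/h.
argon fraction in n1 = 4060.9/5455.9 = 0.744.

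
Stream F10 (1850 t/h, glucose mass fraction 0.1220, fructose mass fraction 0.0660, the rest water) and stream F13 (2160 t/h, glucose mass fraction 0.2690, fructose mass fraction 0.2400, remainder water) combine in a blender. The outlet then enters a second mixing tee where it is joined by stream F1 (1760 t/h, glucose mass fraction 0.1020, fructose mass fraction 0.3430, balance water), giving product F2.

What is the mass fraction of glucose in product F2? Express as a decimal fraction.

Overall, product flow = 5770 t/h.
glucose in = 1850×0.122 + 2160×0.269 + 1760×0.102 = 986.26 t/h.
glucose fraction in F2 = 0.1709.

0.1709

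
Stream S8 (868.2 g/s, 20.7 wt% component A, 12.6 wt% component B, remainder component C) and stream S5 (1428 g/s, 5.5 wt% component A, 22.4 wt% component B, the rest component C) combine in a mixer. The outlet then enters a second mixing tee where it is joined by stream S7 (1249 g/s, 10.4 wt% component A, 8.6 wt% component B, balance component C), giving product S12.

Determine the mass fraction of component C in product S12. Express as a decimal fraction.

Overall, product flow = 3545.2 g/s.
component C in = 868.2×0.667 + 1428×0.721 + 1249×0.810 = 2620.4 g/s.
component C fraction in S12 = 0.739.

0.739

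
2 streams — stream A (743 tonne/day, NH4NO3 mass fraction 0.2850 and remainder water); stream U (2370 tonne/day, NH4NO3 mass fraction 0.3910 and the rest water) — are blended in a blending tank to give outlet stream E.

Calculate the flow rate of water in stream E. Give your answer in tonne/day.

1975 tonne/day

water out = water in = 743×0.715 + 2370×0.609 = 1974.6 tonne/day.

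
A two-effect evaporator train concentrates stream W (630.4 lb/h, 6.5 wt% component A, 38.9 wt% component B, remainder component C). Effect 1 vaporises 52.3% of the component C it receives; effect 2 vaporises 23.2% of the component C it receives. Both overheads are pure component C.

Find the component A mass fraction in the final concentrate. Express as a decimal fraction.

0.0994

component C in feed = 630.4×0.546 = 344.2 lb/h.
After stage 1: component C left = (1−0.523)×344.2 = 164.18; stream total = 450.38 lb/h.
After stage 2: component C left = (1−0.232)×164.18 = 126.09; final concentrate = 412.29 lb/h.
component A fraction = 40.976/412.29 = 0.0994.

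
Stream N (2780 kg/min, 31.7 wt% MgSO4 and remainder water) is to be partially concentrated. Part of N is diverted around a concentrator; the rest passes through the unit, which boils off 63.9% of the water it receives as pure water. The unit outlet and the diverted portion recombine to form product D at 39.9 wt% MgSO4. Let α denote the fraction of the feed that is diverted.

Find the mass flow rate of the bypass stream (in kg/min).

1471 kg/min

All 2780×0.317 = 881.26 kg/min of MgSO4 reaches D, so D = 881.26/0.399 = 2208.7 kg/min and vapour = 571.33 kg/min.
The evaporator receives (1−α)·2780 of feed at 0.683 water and removes 0.639 of that water:
0.639×0.683×(1−α)×2780 = 571.33
(1−α) = 571.33/1213.3 = 0.4709;  α = 0.5291.
Bypass flow = 0.5291×2780 = 1470.9 kg/min.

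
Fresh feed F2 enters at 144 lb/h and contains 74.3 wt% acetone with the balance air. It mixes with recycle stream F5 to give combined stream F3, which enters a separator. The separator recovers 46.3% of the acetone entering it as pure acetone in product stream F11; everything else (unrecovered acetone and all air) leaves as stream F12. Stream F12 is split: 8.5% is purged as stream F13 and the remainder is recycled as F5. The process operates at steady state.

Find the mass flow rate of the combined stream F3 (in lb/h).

645.7 lb/h

air enters only via F2 and leaves only via the purge: 144×0.257 = 0.085×(air in F12), and the separator passes all air, so air in F3 = air in F12 = 435.39 lb/h.
acetone in F3: m_A = 144×0.743 + (1−0.085)·(1−0.463)·m_A, so m_A = 106.99/0.5086 = 210.35 lb/h.
F3 = 210.35 + 435.39 = 645.74 lb/h.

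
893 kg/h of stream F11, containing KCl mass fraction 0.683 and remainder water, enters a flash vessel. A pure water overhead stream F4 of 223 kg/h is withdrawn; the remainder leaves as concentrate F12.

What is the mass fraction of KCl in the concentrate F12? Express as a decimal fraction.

KCl is not removed: 893×0.683 = 609.92 kg/h of KCl enters F12.
Concentrate = 893 − 223 = 670 kg/h.
Mass fraction = 609.92/670 = 0.910.

0.910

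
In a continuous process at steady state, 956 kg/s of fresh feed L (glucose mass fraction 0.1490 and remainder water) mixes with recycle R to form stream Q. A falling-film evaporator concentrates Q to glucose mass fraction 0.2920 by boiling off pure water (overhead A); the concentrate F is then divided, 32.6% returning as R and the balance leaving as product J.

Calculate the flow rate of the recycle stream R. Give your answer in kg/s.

235.9 kg/s

Overall glucose balance (none leaves overhead): glucose in fresh feed = glucose in product, i.e. 956×0.149 = (1−0.326)·F·0.292.
F = 142.44/(0.292×0.674) = 723.77 kg/s.
Recycle R = 0.326×723.77 = 235.95 kg/s.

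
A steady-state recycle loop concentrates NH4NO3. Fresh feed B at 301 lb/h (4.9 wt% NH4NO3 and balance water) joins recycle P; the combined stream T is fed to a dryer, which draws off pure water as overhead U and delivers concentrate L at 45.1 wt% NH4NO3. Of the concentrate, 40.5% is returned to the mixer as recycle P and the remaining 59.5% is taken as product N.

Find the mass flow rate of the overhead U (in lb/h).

Overall NH4NO3 balance (none leaves overhead): NH4NO3 in fresh feed = NH4NO3 in product, i.e. 301×0.049 = (1−0.405)·L·0.451.
L = 14.749/(0.451×0.595) = 54.963 lb/h.
Recycle P = 0.405×54.963 = 22.26 lb/h.
Combined feed T = 301 + 22.26 = 323.26 lb/h.
Overhead U = T − L = 323.26 − 54.963 = 268.3 lb/h.

268.3 lb/h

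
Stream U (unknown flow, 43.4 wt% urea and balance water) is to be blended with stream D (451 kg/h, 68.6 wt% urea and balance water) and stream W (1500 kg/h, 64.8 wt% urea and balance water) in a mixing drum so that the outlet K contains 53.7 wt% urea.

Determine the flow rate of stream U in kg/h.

Let U be the unknown flow. Total out = 1951 + U.
urea balance: 1281.4 + 0.434·U = 0.537·(1951 + U)
(0.434 − 0.537)·U = 0.537×1951 − 1281.4 = -233.7
U = -233.7 / -0.103 = 2268.9 kg/h

2269 kg/h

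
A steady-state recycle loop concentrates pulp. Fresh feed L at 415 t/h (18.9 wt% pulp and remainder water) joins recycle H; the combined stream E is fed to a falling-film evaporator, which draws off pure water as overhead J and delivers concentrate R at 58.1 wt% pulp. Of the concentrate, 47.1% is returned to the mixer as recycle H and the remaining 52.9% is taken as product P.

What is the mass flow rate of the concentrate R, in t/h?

Overall pulp balance (none leaves overhead): pulp in fresh feed = pulp in product, i.e. 415×0.189 = (1−0.471)·R·0.581.
R = 78.435/(0.581×0.529) = 255.2 t/h.

255.2 t/h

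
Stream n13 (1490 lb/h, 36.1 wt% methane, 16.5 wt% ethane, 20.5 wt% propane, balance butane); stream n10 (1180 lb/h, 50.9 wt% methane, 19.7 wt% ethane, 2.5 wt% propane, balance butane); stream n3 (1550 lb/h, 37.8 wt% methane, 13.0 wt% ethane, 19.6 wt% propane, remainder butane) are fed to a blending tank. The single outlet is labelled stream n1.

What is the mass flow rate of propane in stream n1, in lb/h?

propane out = propane in = 1490×0.205 + 1180×0.025 + 1550×0.196 = 638.75 lb/h.

638.8 lb/h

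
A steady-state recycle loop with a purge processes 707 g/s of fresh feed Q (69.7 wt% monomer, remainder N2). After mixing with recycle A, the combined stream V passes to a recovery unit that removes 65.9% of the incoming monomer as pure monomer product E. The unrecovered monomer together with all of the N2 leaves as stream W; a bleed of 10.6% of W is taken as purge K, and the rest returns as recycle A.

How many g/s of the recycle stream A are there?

N2 enters only via Q and leaves only via the purge: 707×0.303 = 0.106×(N2 in W), and the recovery unit passes all N2, so N2 in V = N2 in W = 2021 g/s.
monomer in V: m_A = 707×0.697 + (1−0.106)·(1−0.659)·m_A, so m_A = 492.78/0.6951 = 708.89 g/s.
W = (1−0.659)×708.89 + 2021 = 2262.7 g/s.
Recycle A = (1−0.106)×2262.7 = 2022.8 g/s.

2023 g/s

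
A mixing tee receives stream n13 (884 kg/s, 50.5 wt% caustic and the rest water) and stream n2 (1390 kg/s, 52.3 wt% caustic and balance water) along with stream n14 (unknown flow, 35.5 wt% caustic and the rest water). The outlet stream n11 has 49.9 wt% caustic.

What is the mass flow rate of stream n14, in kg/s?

268.5 kg/s

Let n14 be the unknown flow. Total out = 2274 + n14.
caustic balance: 1173.4 + 0.355·n14 = 0.499·(2274 + n14)
(0.355 − 0.499)·n14 = 0.499×2274 − 1173.4 = -38.664
n14 = -38.664 / -0.144 = 268.5 kg/s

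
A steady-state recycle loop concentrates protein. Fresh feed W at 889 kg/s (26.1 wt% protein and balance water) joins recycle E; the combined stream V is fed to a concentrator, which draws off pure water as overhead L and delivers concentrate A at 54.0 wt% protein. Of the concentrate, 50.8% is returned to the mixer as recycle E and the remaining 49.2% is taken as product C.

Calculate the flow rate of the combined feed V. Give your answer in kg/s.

Overall protein balance (none leaves overhead): protein in fresh feed = protein in product, i.e. 889×0.261 = (1−0.508)·A·0.540.
A = 232.03/(0.540×0.492) = 873.34 kg/s.
Recycle E = 0.508×873.34 = 443.66 kg/s.
Combined feed V = 889 + 443.66 = 1332.7 kg/s.

1333 kg/s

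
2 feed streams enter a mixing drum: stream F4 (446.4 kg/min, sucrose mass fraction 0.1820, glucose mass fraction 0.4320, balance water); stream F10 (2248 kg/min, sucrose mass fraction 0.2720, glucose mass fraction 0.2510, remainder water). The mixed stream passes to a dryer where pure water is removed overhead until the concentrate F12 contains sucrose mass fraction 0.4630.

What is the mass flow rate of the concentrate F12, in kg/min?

sucrose entering = 446.4×0.182 + 2248×0.272 = 692.7 kg/min.
All sucrose reports to F12, so F12 = 692.7/0.463 = 1496.1 kg/min.

1496 kg/min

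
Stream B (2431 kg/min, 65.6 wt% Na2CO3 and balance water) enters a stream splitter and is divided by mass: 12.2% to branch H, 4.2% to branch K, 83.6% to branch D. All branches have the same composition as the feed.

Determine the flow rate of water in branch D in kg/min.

Branch D total = 0.836×2431 = 2032.3 kg/min.
water in D = 0.344×2032.3 = 699.12 kg/min.

699.1 kg/min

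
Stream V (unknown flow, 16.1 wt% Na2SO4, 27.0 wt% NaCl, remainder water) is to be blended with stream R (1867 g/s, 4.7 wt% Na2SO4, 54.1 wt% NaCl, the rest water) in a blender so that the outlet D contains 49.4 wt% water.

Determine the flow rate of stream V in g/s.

2041 g/s

Let V be the unknown flow. Total out = 1867 + V.
water balance: 769.2 + 0.569·V = 0.494·(1867 + V)
(0.569 − 0.494)·V = 0.494×1867 − 769.2 = 153.09
V = 153.09 / 0.075 = 2041.3 g/s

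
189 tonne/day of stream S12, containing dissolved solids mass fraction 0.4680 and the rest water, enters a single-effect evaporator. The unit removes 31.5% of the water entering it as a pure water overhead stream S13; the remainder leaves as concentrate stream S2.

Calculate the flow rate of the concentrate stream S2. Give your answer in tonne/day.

water entering = 189×0.532 = 100.55 tonne/day; overhead removed = 0.315×100.55 = 31.673 tonne/day.
Concentrate = 189 − 31.673 = 157.33 tonne/day.

157.3 tonne/day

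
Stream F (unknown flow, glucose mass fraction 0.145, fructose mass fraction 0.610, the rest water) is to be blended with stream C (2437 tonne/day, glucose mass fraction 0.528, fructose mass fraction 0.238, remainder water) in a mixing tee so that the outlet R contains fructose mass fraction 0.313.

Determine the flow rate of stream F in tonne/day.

615.4 tonne/day

Let F be the unknown flow. Total out = 2437 + F.
fructose balance: 580.01 + 0.610·F = 0.313·(2437 + F)
(0.610 − 0.313)·F = 0.313×2437 − 580.01 = 182.77
F = 182.77 / 0.297 = 615.4 tonne/day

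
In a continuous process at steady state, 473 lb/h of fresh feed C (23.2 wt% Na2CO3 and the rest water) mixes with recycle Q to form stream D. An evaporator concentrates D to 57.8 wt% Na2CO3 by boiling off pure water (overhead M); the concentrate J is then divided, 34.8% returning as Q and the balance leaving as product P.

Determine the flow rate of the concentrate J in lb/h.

Overall Na2CO3 balance (none leaves overhead): Na2CO3 in fresh feed = Na2CO3 in product, i.e. 473×0.232 = (1−0.348)·J·0.578.
J = 109.74/(0.578×0.652) = 291.19 lb/h.

291.2 lb/h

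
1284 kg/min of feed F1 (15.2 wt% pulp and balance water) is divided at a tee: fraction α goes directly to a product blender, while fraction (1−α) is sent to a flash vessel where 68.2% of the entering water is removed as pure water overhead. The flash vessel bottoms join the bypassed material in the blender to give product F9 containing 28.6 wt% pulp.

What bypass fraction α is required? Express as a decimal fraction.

All 1284×0.152 = 195.17 kg/min of pulp reaches F9, so F9 = 195.17/0.286 = 682.41 kg/min and vapour = 601.59 kg/min.
The evaporator receives (1−α)·1284 of feed at 0.848 water and removes 0.682 of that water:
0.682×0.848×(1−α)×1284 = 601.59
(1−α) = 601.59/742.58 = 0.8101;  α = 0.1899.

0.190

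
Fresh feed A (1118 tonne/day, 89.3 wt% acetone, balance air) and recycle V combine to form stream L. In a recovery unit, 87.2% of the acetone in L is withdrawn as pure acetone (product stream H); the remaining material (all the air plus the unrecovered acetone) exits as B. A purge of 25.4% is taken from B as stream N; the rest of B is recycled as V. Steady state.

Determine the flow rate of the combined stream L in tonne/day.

1575 tonne/day

air enters only via A and leaves only via the purge: 1118×0.107 = 0.254×(air in B), and the recovery unit passes all air, so air in L = air in B = 470.97 tonne/day.
acetone in L: m_A = 1118×0.893 + (1−0.254)·(1−0.872)·m_A, so m_A = 998.37/0.9045 = 1103.8 tonne/day.
L = 1103.8 + 470.97 = 1574.7 tonne/day.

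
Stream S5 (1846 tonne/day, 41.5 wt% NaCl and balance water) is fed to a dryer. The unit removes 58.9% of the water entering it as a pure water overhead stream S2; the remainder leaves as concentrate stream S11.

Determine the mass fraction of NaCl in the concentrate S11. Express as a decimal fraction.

0.633

NaCl is not removed: 1846×0.415 = 766.09 tonne/day of NaCl enters S11.
water entering = 1846×0.585 = 1079.9 tonne/day; overhead removed = 0.589×1079.9 = 636.07 tonne/day.
Concentrate = 1846 − 636.07 = 1209.9 tonne/day.
Mass fraction = 766.09/1209.9 = 0.633.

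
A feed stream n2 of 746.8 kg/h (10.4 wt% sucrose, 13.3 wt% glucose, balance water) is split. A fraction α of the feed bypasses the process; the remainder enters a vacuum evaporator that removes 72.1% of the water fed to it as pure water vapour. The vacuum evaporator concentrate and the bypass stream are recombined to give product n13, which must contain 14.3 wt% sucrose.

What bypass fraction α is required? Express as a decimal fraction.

All 746.8×0.104 = 77.667 kg/h of sucrose reaches n13, so n13 = 77.667/0.143 = 543.13 kg/h and vapour = 203.67 kg/h.
The evaporator receives (1−α)·746.8 of feed at 0.763 water and removes 0.721 of that water:
0.721×0.763×(1−α)×746.8 = 203.67
(1−α) = 203.67/410.83 = 0.4958;  α = 0.5042.

0.504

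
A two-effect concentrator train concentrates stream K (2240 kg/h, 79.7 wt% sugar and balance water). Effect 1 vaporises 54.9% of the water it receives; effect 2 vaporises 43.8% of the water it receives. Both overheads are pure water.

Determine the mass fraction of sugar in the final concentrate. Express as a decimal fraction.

0.9394

water in feed = 2240×0.203 = 454.72 kg/h.
After stage 1: water left = (1−0.549)×454.72 = 205.08; stream total = 1990.4 kg/h.
After stage 2: water left = (1−0.438)×205.08 = 115.25; final concentrate = 1900.5 kg/h.
sugar fraction = 1785.3/1900.5 = 0.9394.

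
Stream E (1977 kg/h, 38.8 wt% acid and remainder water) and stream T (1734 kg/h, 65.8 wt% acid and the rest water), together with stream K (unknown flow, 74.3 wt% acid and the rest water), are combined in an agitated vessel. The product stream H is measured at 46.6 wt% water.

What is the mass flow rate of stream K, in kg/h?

352.3 kg/h

Let K be the unknown flow. Total out = 3711 + K.
water balance: 1803 + 0.257·K = 0.466·(3711 + K)
(0.257 − 0.466)·K = 0.466×3711 − 1803 = -73.626
K = -73.626 / -0.209 = 352.28 kg/h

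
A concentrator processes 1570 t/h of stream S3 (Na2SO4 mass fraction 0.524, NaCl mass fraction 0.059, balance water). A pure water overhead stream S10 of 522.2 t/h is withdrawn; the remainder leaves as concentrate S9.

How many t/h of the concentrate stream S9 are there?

1048 t/h

Concentrate = 1570 − 522.2 = 1047.8 t/h.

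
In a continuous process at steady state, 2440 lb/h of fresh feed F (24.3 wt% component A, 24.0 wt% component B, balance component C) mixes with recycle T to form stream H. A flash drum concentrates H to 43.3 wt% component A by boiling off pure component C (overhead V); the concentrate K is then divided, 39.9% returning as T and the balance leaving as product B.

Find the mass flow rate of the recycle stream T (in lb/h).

Overall component A balance (none leaves overhead): component A in fresh feed = component A in product, i.e. 2440×0.243 = (1−0.399)·K·0.433.
K = 592.92/(0.433×0.601) = 2278.4 lb/h.
Recycle T = 0.399×2278.4 = 909.09 lb/h.

909.1 lb/h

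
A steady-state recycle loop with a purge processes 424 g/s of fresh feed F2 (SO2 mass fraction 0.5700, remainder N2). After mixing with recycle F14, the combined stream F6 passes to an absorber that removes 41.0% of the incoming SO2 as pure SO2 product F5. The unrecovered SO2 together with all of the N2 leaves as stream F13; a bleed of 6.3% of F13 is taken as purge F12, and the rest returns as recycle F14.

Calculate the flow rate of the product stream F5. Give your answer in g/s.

221.6 g/s

SO2 in F6: m_A = 424×0.570 + (1−0.063)·(1−0.410)·m_A, so m_A = 241.68/0.4472 = 540.47 g/s.
Product F5 = 0.410×540.47 = 221.59 g/s.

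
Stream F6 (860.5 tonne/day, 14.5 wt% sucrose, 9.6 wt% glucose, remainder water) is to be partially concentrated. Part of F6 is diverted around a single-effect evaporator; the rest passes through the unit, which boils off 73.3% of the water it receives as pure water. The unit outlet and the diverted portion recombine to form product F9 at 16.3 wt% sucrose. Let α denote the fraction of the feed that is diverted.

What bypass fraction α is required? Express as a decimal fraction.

0.802

All 860.5×0.145 = 124.77 tonne/day of sucrose reaches F9, so F9 = 124.77/0.163 = 765.48 tonne/day and vapour = 95.025 tonne/day.
The evaporator receives (1−α)·860.5 of feed at 0.759 water and removes 0.733 of that water:
0.733×0.759×(1−α)×860.5 = 95.025
(1−α) = 95.025/478.74 = 0.1985;  α = 0.8015.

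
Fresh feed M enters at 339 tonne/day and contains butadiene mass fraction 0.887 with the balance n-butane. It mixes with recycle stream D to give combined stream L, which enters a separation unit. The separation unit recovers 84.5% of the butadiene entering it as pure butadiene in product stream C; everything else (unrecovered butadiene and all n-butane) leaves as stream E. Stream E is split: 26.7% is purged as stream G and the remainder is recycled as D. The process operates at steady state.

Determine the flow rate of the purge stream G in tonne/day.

n-butane enters only via M and leaves only via the purge: 339×0.113 = 0.267×(n-butane in E), and the separation unit passes all n-butane, so n-butane in L = n-butane in E = 143.47 tonne/day.
butadiene in L: m_A = 339×0.887 + (1−0.267)·(1−0.845)·m_A, so m_A = 300.69/0.8864 = 339.24 tonne/day.
E = (1−0.845)×339.24 + 143.47 = 196.05 tonne/day.
Purge G = 0.267×196.05 = 52.346 tonne/day.

52.35 tonne/day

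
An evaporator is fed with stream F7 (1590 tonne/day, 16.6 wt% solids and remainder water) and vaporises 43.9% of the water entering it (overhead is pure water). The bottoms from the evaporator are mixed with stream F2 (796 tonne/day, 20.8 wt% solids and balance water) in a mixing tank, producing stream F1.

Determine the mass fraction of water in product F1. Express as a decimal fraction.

Vapour removed = 0.439×0.834×1590 = 582.14 tonne/day; concentrate = 1007.9 tonne/day.
water reaching the mixer = 743.92 (from concentrate) + 796×0.792 = 1374.4 tonne/day.
Product flow = 1007.9 + 796 = 1803.9 tonne/day; water fraction = 0.7619.

0.7619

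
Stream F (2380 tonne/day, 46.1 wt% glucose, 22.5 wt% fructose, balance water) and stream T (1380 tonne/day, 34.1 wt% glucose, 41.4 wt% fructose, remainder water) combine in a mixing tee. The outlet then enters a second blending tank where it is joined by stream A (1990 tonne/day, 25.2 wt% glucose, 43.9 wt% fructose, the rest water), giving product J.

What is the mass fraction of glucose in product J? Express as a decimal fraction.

Overall, product flow = 5750 tonne/day.
glucose in = 2380×0.461 + 1380×0.341 + 1990×0.252 = 2069.2 tonne/day.
glucose fraction in J = 0.360.

0.360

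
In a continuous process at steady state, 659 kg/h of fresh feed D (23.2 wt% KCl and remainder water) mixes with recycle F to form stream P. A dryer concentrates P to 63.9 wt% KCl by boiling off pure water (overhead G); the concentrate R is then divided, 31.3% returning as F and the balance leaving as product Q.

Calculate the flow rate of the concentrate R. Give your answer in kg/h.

Overall KCl balance (none leaves overhead): KCl in fresh feed = KCl in product, i.e. 659×0.232 = (1−0.313)·R·0.639.
R = 152.89/(0.639×0.687) = 348.27 kg/h.

348.3 kg/h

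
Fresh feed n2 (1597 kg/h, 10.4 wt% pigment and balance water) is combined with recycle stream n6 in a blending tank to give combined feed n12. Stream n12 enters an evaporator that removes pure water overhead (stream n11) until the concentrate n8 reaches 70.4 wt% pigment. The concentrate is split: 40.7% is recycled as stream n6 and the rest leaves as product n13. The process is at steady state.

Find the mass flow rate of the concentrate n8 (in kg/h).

Overall pigment balance (none leaves overhead): pigment in fresh feed = pigment in product, i.e. 1597×0.104 = (1−0.407)·n8·0.704.
n8 = 166.09/(0.704×0.593) = 397.84 kg/h.

397.8 kg/h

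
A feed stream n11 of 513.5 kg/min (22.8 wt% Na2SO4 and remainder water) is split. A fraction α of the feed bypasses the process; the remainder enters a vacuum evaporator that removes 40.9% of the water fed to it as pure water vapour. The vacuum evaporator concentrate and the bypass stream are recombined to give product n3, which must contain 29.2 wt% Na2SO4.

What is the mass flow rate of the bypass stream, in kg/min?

All 513.5×0.228 = 117.08 kg/min of Na2SO4 reaches n3, so n3 = 117.08/0.292 = 400.95 kg/min and vapour = 112.55 kg/min.
The evaporator receives (1−α)·513.5 of feed at 0.772 water and removes 0.409 of that water:
0.409×0.772×(1−α)×513.5 = 112.55
(1−α) = 112.55/162.14 = 0.6942;  α = 0.3058.
Bypass flow = 0.3058×513.5 = 157.05 kg/min.

157.1 kg/min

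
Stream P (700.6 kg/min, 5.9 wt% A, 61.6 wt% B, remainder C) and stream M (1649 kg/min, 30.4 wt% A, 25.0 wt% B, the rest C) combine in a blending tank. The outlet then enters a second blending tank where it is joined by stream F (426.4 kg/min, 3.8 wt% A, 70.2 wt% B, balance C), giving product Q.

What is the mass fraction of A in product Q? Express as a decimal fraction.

0.2013

Overall, product flow = 2776 kg/min.
A in = 700.6×0.059 + 1649×0.304 + 426.4×0.038 = 558.83 kg/min.
A fraction in Q = 0.2013.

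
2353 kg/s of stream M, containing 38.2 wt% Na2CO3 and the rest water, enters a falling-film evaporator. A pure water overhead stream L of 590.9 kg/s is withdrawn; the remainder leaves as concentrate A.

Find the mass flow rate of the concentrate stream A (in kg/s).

Concentrate = 2353 − 590.9 = 1762.1 kg/s.

1762 kg/s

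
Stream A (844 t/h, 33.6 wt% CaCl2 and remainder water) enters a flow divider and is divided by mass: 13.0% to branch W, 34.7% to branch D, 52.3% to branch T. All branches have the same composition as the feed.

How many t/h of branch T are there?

Branch T flow = 0.523×844 = 441.41 t/h.

441.4 t/h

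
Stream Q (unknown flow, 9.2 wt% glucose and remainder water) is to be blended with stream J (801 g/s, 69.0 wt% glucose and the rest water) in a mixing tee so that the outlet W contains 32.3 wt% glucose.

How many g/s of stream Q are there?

Let Q be the unknown flow. Total out = 801 + Q.
glucose balance: 552.69 + 0.092·Q = 0.323·(801 + Q)
(0.092 − 0.323)·Q = 0.323×801 − 552.69 = -293.97
Q = -293.97 / -0.231 = 1272.6 g/s

1273 g/s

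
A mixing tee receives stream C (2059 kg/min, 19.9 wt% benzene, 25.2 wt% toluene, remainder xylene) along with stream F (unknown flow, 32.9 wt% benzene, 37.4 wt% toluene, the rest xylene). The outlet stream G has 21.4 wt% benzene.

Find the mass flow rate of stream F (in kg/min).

268.6 kg/min

Let F be the unknown flow. Total out = 2059 + F.
benzene balance: 409.74 + 0.329·F = 0.214·(2059 + F)
(0.329 − 0.214)·F = 0.214×2059 − 409.74 = 30.885
F = 30.885 / 0.115 = 268.57 kg/min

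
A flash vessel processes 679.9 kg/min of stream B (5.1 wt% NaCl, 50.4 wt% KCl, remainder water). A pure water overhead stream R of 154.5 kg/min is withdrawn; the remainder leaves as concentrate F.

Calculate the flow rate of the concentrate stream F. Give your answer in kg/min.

Concentrate = 679.9 − 154.5 = 525.4 kg/min.

525.4 kg/min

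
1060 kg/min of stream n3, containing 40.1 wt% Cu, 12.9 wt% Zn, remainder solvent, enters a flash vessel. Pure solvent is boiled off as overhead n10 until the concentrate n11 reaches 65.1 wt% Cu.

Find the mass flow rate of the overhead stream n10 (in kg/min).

407.1 kg/min

Cu is conserved: 1060×0.401 = 425.06 kg/min all reports to the concentrate.
Concentrate = 425.06/(target fraction) = 652.93 kg/min.
Overhead = 1060 − 652.93 = 407.07 kg/min.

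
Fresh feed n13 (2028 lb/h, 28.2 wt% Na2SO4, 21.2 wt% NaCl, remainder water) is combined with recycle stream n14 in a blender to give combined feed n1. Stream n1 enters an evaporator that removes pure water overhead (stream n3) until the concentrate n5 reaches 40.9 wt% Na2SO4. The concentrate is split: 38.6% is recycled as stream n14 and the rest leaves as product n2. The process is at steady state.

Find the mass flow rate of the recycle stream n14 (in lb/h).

Overall Na2SO4 balance (none leaves overhead): Na2SO4 in fresh feed = Na2SO4 in product, i.e. 2028×0.282 = (1−0.386)·n5·0.409.
n5 = 571.9/(0.409×0.614) = 2277.3 lb/h.
Recycle n14 = 0.386×2277.3 = 879.05 lb/h.

879 lb/h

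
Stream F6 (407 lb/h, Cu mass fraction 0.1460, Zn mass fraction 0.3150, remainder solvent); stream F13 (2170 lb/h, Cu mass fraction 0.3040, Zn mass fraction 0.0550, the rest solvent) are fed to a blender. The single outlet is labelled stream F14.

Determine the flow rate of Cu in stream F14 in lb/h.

719.1 lb/h

Cu out = Cu in = 407×0.146 + 2170×0.304 = 719.1 lb/h.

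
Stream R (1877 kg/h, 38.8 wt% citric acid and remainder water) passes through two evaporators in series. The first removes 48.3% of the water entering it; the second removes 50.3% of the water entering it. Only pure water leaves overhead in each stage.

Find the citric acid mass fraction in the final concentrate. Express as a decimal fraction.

0.7116

water in feed = 1877×0.612 = 1148.7 kg/h.
After stage 1: water left = (1−0.483)×1148.7 = 593.89; stream total = 1322.2 kg/h.
After stage 2: water left = (1−0.503)×593.89 = 295.16; final concentrate = 1023.4 kg/h.
citric acid fraction = 728.28/1023.4 = 0.7116.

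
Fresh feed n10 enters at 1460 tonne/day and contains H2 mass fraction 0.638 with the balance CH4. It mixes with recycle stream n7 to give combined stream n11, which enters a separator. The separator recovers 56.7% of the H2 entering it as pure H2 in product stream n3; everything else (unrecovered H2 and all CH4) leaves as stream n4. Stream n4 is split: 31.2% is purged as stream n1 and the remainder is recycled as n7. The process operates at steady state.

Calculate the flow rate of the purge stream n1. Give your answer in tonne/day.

CH4 enters only via n10 and leaves only via the purge: 1460×0.362 = 0.312×(CH4 in n4), and the separator passes all CH4, so CH4 in n11 = CH4 in n4 = 1694 tonne/day.
H2 in n11: m_A = 1460×0.638 + (1−0.312)·(1−0.567)·m_A, so m_A = 931.48/0.7021 = 1326.7 tonne/day.
n4 = (1−0.567)×1326.7 + 1694 = 2268.4 tonne/day.
Purge n1 = 0.312×2268.4 = 707.75 tonne/day.

707.8 tonne/day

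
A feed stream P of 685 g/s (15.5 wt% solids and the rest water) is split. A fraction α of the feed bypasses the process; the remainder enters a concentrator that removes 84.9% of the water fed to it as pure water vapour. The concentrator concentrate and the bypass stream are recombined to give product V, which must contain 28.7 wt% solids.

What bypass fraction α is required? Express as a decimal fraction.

0.359

All 685×0.155 = 106.17 g/s of solids reaches V, so V = 106.17/0.287 = 369.95 g/s and vapour = 315.05 g/s.
The evaporator receives (1−α)·685 of feed at 0.845 water and removes 0.849 of that water:
0.849×0.845×(1−α)×685 = 315.05
(1−α) = 315.05/491.42 = 0.6411;  α = 0.3589.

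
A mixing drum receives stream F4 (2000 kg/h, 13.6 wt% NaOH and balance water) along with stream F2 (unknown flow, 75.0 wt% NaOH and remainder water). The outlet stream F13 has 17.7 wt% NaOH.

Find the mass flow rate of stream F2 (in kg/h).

Let F2 be the unknown flow. Total out = 2000 + F2.
NaOH balance: 272 + 0.750·F2 = 0.177·(2000 + F2)
(0.750 − 0.177)·F2 = 0.177×2000 − 272 = 82
F2 = 82 / 0.573 = 143.11 kg/h

143.1 kg/h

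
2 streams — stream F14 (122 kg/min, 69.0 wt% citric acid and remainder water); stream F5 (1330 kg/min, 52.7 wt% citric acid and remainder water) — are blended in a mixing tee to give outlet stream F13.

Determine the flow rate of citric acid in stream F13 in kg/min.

785.1 kg/min

citric acid out = citric acid in = 122×0.690 + 1330×0.527 = 785.09 kg/min.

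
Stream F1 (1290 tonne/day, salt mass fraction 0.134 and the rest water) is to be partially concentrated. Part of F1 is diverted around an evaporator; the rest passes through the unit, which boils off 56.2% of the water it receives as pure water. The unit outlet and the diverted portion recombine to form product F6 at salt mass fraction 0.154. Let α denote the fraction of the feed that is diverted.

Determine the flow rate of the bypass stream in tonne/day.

All 1290×0.134 = 172.86 tonne/day of salt reaches F6, so F6 = 172.86/0.154 = 1122.5 tonne/day and vapour = 167.53 tonne/day.
The evaporator receives (1−α)·1290 of feed at 0.866 water and removes 0.562 of that water:
0.562×0.866×(1−α)×1290 = 167.53
(1−α) = 167.53/627.83 = 0.2668;  α = 0.7332.
Bypass flow = 0.7332×1290 = 945.77 tonne/day.

945.8 tonne/day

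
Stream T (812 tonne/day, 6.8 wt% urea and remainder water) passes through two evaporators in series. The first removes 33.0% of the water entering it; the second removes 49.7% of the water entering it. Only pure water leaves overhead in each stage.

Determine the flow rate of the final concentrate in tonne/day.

water in feed = 812×0.932 = 756.78 tonne/day.
After stage 1: water left = (1−0.330)×756.78 = 507.05; stream total = 562.26 tonne/day.
After stage 2: water left = (1−0.497)×507.05 = 255.04; final concentrate = 310.26 tonne/day.

310.3 tonne/day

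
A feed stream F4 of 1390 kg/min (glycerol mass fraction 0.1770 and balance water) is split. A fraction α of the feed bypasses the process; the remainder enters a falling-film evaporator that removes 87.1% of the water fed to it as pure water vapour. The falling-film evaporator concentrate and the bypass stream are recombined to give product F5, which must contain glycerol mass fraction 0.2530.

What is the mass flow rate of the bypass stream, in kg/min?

807.5 kg/min

All 1390×0.177 = 246.03 kg/min of glycerol reaches F5, so F5 = 246.03/0.253 = 972.45 kg/min and vapour = 417.55 kg/min.
The evaporator receives (1−α)·1390 of feed at 0.823 water and removes 0.871 of that water:
0.871×0.823×(1−α)×1390 = 417.55
(1−α) = 417.55/996.4 = 0.4191;  α = 0.5809.
Bypass flow = 0.5809×1390 = 807.51 kg/min.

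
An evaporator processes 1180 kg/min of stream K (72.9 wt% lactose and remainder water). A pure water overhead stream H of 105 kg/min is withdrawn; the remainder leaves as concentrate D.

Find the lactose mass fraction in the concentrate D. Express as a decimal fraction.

0.800

lactose is not removed: 1180×0.729 = 860.22 kg/min of lactose enters D.
Concentrate = 1180 − 105 = 1075 kg/min.
Mass fraction = 860.22/1075 = 0.800.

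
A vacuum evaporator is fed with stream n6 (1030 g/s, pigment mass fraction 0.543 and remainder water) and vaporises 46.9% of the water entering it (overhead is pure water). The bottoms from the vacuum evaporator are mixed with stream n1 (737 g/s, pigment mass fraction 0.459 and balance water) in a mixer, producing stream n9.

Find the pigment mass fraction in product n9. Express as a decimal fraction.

Vapour removed = 0.469×0.457×1030 = 220.76 g/s; concentrate = 809.24 g/s.
pigment reaching the mixer = 559.29 (from concentrate) + 737×0.459 = 897.57 g/s.
Product flow = 809.24 + 737 = 1546.2 g/s; pigment fraction = 0.580.

0.580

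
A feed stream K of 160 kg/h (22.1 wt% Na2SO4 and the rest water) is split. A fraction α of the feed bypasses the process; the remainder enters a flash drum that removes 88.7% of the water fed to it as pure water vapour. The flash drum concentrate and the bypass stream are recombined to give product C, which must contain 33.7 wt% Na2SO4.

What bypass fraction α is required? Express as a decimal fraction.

0.502

All 160×0.221 = 35.36 kg/h of Na2SO4 reaches C, so C = 35.36/0.337 = 104.93 kg/h and vapour = 55.074 kg/h.
The evaporator receives (1−α)·160 of feed at 0.779 water and removes 0.887 of that water:
0.887×0.779×(1−α)×160 = 55.074
(1−α) = 55.074/110.56 = 0.4982;  α = 0.5018.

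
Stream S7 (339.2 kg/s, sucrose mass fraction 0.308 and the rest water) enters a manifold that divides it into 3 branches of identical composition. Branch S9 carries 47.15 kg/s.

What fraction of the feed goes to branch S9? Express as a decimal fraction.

Fraction to S9 = 47.15/339.2 = 0.1390.

0.139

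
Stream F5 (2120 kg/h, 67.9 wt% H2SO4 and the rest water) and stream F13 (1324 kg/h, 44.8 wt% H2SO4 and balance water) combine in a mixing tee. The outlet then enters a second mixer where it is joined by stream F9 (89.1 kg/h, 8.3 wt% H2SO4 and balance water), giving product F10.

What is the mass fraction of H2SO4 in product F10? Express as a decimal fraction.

0.577

Overall, product flow = 3533.1 kg/h.
H2SO4 in = 2120×0.679 + 1324×0.448 + 89.1×0.083 = 2040 kg/h.
H2SO4 fraction in F10 = 0.577.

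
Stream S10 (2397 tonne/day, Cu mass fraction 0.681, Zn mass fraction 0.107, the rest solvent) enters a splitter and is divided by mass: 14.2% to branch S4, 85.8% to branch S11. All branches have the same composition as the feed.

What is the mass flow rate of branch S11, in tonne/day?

2057 tonne/day

Branch S11 flow = 0.858×2397 = 2056.6 tonne/day.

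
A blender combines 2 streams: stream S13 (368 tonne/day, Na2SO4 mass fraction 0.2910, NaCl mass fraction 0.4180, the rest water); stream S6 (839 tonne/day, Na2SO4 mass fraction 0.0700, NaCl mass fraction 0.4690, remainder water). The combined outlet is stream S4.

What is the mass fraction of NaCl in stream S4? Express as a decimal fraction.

Total flow out = 368 + 839 = 1207 tonne/day.
NaCl in = 368×0.418 + 839×0.469 = 547.31 tonne/day.
NaCl mass fraction in S4 = 547.31/1207 = 0.4535.

0.4535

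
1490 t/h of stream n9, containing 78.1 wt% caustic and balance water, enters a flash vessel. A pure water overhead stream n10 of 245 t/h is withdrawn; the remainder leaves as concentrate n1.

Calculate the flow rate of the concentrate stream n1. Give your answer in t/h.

Concentrate = 1490 − 245 = 1245 t/h.

1245 t/h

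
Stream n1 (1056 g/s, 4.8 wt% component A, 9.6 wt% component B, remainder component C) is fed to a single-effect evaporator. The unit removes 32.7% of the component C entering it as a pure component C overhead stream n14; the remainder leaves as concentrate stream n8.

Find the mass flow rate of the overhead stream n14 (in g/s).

component C entering = 1056×0.856 = 903.94 g/s; overhead removed = 0.327×903.94 = 295.59 g/s.

295.6 g/s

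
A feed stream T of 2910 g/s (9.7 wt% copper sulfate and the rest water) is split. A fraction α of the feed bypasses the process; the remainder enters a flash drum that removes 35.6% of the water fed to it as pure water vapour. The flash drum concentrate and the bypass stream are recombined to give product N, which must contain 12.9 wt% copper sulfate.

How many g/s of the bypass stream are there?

664.5 g/s

All 2910×0.097 = 282.27 g/s of copper sulfate reaches N, so N = 282.27/0.129 = 2188.1 g/s and vapour = 721.86 g/s.
The evaporator receives (1−α)·2910 of feed at 0.903 water and removes 0.356 of that water:
0.356×0.903×(1−α)×2910 = 721.86
(1−α) = 721.86/935.47 = 0.7717;  α = 0.2283.
Bypass flow = 0.2283×2910 = 664.49 g/s.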